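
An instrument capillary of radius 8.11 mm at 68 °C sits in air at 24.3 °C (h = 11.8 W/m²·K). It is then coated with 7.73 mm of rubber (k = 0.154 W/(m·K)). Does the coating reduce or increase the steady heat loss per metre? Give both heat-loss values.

Critical radius for a cylinder: r_cr = k/h = 0.0131 m = 1.31 cm.
Outer radius after coating: r₂ = 0.00811 + 0.00773 = 0.01584 m.
r₁ < r_cr < r₂: heat loss rises to a maximum at r_cr then falls. Whether the coating helps depends on whether Q(r₂) has dropped back below Q(r₁).
Bare: R = 1/(2πr₁h) = 1.663 m·K/W; Q = 43.7/1.663 = 26.3 W/m.
Coated: R = R_cond + R_conv = 1.543 m·K/W; Q = 43.7/1.543 = 28.3 W/m.

increases: 26.3 → 28.3 W/m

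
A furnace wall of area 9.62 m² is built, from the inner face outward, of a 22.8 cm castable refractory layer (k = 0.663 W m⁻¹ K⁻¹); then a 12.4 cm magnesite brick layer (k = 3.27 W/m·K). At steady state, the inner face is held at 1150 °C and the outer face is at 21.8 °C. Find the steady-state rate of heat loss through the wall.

Q = 28.4 kW

Treat each layer as a resistance in series:
  R_castable refractory = L/(kA) = 0.228/(0.663·9.62) = 0.03575 K/W
  R_magnesite brick = L/(kA) = 0.124/(3.27·9.62) = 0.003942 K/W
ΣR = 0.03575 + 0.003942 = 0.03969 K/W
Q = ΔT/ΣR = (1150 °C − 21.8 °C)/0.03969 = 28400 W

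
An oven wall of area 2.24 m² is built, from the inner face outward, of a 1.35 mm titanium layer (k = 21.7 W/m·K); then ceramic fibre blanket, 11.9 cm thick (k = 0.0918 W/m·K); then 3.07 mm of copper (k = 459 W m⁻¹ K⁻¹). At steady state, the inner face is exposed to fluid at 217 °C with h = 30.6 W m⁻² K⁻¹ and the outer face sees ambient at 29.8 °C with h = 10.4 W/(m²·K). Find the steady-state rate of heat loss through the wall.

Treat each layer as a resistance in series:
  R_conv,in = 1/(hA) = 1/(30.6·2.24) = 0.01459 K/W
  R_titanium = L/(kA) = 0.00135/(21.7·2.24) = 2.777×10^-5 K/W
  R_ceramic fibre blanket = L/(kA) = 0.119/(0.0918·2.24) = 0.5787 K/W
  R_copper = L/(kA) = 0.00307/(459·2.24) = 2.986×10^-6 K/W
  R_conv,out = 1/(hA) = 1/(10.4·2.24) = 0.04293 K/W
ΣR = 0.01459 + 2.777×10^-5 + 0.5787 + 2.986×10^-6 + 0.04293 = 0.6363 K/W
Q = ΔT/ΣR = (217 °C − 29.8 °C)/0.6363 = 294 W

Q = 294 W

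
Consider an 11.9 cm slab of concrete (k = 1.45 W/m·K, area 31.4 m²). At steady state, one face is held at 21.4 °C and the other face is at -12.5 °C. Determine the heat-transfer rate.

Q = 13000 W

Q = kA·ΔT/L = 1.45 × 31.4 × |21.4 °C − -12.5 °C| / 0.119 = 13000 W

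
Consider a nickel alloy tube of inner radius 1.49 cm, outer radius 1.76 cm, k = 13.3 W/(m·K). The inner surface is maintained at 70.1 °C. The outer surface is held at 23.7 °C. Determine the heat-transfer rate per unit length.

Q' = 2πk·ΔT/ln(r₂/r₁) = 2π × 13.3 × 46.4 / ln(0.0176/0.0149) = 23300 W/m

Q' = 23.3 kW/m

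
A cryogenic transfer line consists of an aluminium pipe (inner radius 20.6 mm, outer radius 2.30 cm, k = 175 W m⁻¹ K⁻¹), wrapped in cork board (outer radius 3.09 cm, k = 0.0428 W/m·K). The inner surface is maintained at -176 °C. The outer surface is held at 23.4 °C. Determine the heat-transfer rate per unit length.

Series thermal resistances, inner to outer:
  R'_aluminium = ln(0.0230/0.0206)/(2πk) = 0.1102/(2π·175) = 1.002×10^-4 m·K/W
  R'_cork board = ln(0.0309/0.0230)/(2πk) = 0.2953/(2π·0.0428) = 1.098 m·K/W
ΣR = 1.002×10^-4 + 1.098 = 1.098 m·K/W
Q' = ΔT/ΣR = (-176 °C − 23.4 °C)/1.098 = -182 W/m
(Negative Q' ⇒ heat flows inward; heat gain = 182 W/m.)

Q' = 182 W/m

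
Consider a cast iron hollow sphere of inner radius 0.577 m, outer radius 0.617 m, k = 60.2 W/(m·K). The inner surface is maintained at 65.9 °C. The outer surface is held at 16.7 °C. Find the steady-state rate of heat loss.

Q = 3.31×10^5 W

Q = 4πk·ΔT/(1/r₁ − 1/r₂) = 4π × 60.2 × 49.2 / (1/0.577 − 1/0.617) = 3.31×10^5 W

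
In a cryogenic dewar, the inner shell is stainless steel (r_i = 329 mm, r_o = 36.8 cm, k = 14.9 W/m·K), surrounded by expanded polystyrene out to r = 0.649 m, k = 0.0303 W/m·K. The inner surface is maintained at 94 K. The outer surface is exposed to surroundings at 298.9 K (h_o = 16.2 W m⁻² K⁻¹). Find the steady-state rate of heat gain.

Q = 66.0 W

Treat each layer as a resistance in series:
  R_stainless steel = (1/0.329 − 1/0.368)/(4πk) = 0.3221/(4π·14.9) = 0.001720 K/W
  R_expanded polystyrene = (1/0.368 − 1/0.649)/(4πk) = 1.177/(4π·0.0303) = 3.090 K/W
  R_conv,out = 1/(4πr²h) = 1/(4π·0.649²·16.2) = 0.01166 K/W
ΣR = 0.001720 + 3.090 + 0.01166 = 3.103 K/W
Q = ΔT/ΣR = (94 K − 298.9 K)/3.103 = -66.0 W
(Negative Q ⇒ heat flows inward; heat gain = 66.0 W.)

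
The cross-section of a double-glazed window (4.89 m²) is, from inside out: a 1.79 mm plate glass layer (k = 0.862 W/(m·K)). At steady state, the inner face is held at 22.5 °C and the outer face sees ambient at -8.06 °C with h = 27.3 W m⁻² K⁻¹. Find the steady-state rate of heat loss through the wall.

Series thermal resistances, inner to outer:
  R_plate glass = L/(kA) = 0.00179/(0.862·4.89) = 4.247×10^-4 K/W
  R_conv,out = 1/(hA) = 1/(27.3·4.89) = 0.007491 K/W
ΣR = 4.247×10^-4 + 0.007491 = 0.007916 K/W
Q = ΔT/ΣR = (22.5 °C − -8.06 °C)/0.007916 = 3860 W

Q = 3.86 kW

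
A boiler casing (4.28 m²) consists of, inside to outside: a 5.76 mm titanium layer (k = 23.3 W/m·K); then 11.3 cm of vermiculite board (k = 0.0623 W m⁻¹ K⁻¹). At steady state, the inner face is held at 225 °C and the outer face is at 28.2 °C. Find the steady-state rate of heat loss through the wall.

Q = 464 W

Treat each layer as a resistance in series:
  R_titanium = L/(kA) = 0.00576/(23.3·4.28) = 5.776×10^-5 K/W
  R_vermiculite board = L/(kA) = 0.113/(0.0623·4.28) = 0.4238 K/W
ΣR = 5.776×10^-5 + 0.4238 = 0.4239 K/W
Q = ΔT/ΣR = (225 °C − 28.2 °C)/0.4239 = 464 W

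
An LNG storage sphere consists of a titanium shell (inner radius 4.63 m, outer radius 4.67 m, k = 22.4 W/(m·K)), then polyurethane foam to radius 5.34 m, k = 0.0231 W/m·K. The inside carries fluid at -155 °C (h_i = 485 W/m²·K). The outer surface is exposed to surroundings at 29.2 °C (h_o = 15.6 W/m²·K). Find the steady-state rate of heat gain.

Q = 1990 W

Series thermal resistances, inner to outer:
  R_conv,in = 1/(4πr²h) = 1/(4π·4.63²·485) = 7.654×10^-6 K/W
  R_titanium = (1/4.63 − 1/4.67)/(4πk) = 0.001850/(4π·22.4) = 6.572×10^-6 K/W
  R_polyurethane foam = (1/4.67 − 1/5.34)/(4πk) = 0.02687/(4π·0.0231) = 0.09255 K/W
  R_conv,out = 1/(4πr²h) = 1/(4π·5.34²·15.6) = 1.789×10^-4 K/W
ΣR = 7.654×10^-6 + 6.572×10^-6 + 0.09255 + 1.789×10^-4 = 0.09274 K/W
Q = ΔT/ΣR = (-155 °C − 29.2 °C)/0.09274 = -1990 W
(Negative Q ⇒ heat flows inward; heat gain = 1990 W.)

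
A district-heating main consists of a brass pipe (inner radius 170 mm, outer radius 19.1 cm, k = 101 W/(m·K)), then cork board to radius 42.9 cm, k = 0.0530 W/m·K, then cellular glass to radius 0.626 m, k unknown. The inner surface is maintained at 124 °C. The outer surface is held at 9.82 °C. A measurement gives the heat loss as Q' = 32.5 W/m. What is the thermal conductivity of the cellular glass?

ΣR = ΔT/Q' = |124 − 9.82|/32.5 = 3.513 m·K/W
Known resistances:
  R'_brass = ln(0.191/0.170)/(2πk) = 0.1165/(2π·101) = 1.835×10^-4 m·K/W
  R'_cork board = ln(0.429/0.191)/(2πk) = 0.8092/(2π·0.0530) = 2.430 m·K/W
R_cellular glass = ΣR − ΣR_known = 3.513 − 2.430 = 1.083 m·K/W
ln(r₂/r₁)/(2πk) = 1.083 ⇒ k = 0.3779/(2π·1.083) = 0.0555 W/m·K

k = 0.0555 W/m·K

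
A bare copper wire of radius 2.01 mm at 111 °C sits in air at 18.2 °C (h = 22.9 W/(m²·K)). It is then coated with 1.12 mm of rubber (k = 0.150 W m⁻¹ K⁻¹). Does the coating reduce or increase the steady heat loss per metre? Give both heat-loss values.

Critical radius for a cylinder: r_cr = k/h = 0.00655 m = 0.655 cm.
Outer radius after coating: r₂ = 0.00201 + 0.00112 = 0.00313 m.
Since r₁ < r_cr and r₂ ≤ r_cr, the coating moves toward the maximum at r_cr — heat loss rises.
Bare: R = 1/(2πr₁h) = 3.458 m·K/W; Q = 92.8/3.458 = 26.8 W/m.
Coated: R = R_cond + R_conv = 2.690 m·K/W; Q = 92.8/2.690 = 34.5 W/m.

increases: 26.8 → 34.5 W/m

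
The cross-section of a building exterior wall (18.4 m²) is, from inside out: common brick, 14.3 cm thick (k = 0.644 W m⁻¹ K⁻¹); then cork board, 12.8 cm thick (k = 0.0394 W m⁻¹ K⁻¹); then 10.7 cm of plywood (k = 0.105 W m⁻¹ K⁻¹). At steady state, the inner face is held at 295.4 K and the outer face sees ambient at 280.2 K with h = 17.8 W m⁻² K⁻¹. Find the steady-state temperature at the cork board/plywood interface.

Series thermal resistances, inner to outer:
  R_common brick = L/(kA) = 0.143/(0.644·18.4) = 0.01207 K/W
  R_cork board = L/(kA) = 0.128/(0.0394·18.4) = 0.1766 K/W
  R_plywood = L/(kA) = 0.107/(0.105·18.4) = 0.05538 K/W
  R_conv,out = 1/(hA) = 1/(17.8·18.4) = 0.003053 K/W
ΣR = 0.01207 + 0.1766 + 0.05538 + 0.003053 = 0.2471 K/W
Q = ΔT/ΣR = (295.4 K − 280.2 K)/0.2471 = 61.51 W
From the inner boundary to the cork board/plywood interface, ΣR_partial = 0.1887 K/W.
T_interface = T_in − Q·ΣR_partial = 295.4 K − (61.51)(0.1887) = 283.8 K

T = 283.8 K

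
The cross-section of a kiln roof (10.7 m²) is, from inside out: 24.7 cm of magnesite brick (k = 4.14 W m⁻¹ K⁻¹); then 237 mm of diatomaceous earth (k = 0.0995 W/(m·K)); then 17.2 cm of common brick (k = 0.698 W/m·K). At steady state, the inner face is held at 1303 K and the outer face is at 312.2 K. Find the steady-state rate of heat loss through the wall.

Series thermal resistances, inner to outer:
  R_magnesite brick = L/(kA) = 0.247/(4.14·10.7) = 0.005576 K/W
  R_diatomaceous earth = L/(kA) = 0.237/(0.0995·10.7) = 0.2226 K/W
  R_common brick = L/(kA) = 0.172/(0.698·10.7) = 0.02303 K/W
ΣR = 0.005576 + 0.2226 + 0.02303 = 0.2512 K/W
Q = ΔT/ΣR = (1303 K − 312.2 K)/0.2512 = 3940 W

Q = 3.94 kW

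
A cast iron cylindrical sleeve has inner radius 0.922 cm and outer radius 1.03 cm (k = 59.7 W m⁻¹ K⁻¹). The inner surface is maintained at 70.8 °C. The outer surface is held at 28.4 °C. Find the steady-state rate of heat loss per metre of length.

Q' = 144 kW/m

Q' = 2πk·ΔT/ln(r₂/r₁) = 2π × 59.7 × 42.4 / ln(0.0103/0.00922) = 1.44×10^5 W/m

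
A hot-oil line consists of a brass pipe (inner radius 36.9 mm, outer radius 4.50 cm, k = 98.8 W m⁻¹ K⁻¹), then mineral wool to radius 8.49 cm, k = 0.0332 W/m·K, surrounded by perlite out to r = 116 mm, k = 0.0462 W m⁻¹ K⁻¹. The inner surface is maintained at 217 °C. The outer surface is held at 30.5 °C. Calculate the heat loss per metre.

Treat each layer as a resistance in series:
  R'_brass = ln(0.0450/0.0369)/(2πk) = 0.1985/(2π·98.8) = 3.197×10^-4 m·K/W
  R'_mineral wool = ln(0.0849/0.0450)/(2πk) = 0.6348/(2π·0.0332) = 3.043 m·K/W
  R'_perlite = ln(0.116/0.0849)/(2πk) = 0.3121/(2π·0.0462) = 1.075 m·K/W
ΣR = 3.197×10^-4 + 3.043 + 1.075 = 4.118 m·K/W
Q' = ΔT/ΣR = (217 °C − 30.5 °C)/4.118 = 45.3 W/m

Q' = 45.3 W/m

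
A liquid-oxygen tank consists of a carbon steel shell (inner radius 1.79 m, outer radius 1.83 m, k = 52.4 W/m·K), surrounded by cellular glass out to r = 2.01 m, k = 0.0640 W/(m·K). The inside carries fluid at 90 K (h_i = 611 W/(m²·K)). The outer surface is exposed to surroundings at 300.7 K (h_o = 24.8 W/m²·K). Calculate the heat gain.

Resistance network (inner→outer):
  R_conv,in = 1/(4πr²h) = 1/(4π·1.79²·611) = 4.065×10^-5 K/W
  R_carbon steel = (1/1.79 − 1/1.83)/(4πk) = 0.01221/(4π·52.4) = 1.854×10^-5 K/W
  R_cellular glass = (1/1.83 − 1/2.01)/(4πk) = 0.04894/(4π·0.0640) = 0.06085 K/W
  R_conv,out = 1/(4πr²h) = 1/(4π·2.01²·24.8) = 7.942×10^-4 K/W
ΣR = 4.065×10^-5 + 1.854×10^-5 + 0.06085 + 7.942×10^-4 = 0.06170 K/W
Q = ΔT/ΣR = (90 K − 300.7 K)/0.06170 = -3410 W
(Negative Q ⇒ heat flows inward; heat gain = 3410 W.)

Q = 3410 W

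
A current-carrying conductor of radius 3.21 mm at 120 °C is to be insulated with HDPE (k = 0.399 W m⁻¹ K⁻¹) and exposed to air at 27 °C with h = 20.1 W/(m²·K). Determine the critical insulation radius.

For a cylinder, r_cr = k_ins/h = 0.399/20.1 = 0.0199 m = 1.99 cm

r_cr = 1.99 cm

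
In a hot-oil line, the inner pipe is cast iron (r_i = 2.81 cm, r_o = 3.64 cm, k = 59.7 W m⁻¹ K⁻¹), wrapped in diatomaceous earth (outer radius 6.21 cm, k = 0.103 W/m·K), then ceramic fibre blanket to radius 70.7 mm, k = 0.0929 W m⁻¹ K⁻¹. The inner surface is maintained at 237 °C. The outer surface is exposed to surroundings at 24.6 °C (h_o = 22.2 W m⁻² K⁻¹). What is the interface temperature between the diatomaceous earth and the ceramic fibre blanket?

T = 84.4 °C

Resistance network (inner→outer):
  R'_cast iron = ln(0.0364/0.0281)/(2πk) = 0.2588/(2π·59.7) = 6.899×10^-4 m·K/W
  R'_diatomaceous earth = ln(0.0621/0.0364)/(2πk) = 0.5342/(2π·0.103) = 0.8254 m·K/W
  R'_ceramic fibre blanket = ln(0.0707/0.0621)/(2πk) = 0.1297/(2π·0.0929) = 0.2222 m·K/W
  R'_conv,out = 1/(2πr h) = 1/(2π·0.0707·22.2) = 0.1014 m·K/W
ΣR = 6.899×10^-4 + 0.8254 + 0.2222 + 0.1014 = 1.150 m·K/W
Q' = ΔT/ΣR = (237 °C − 24.6 °C)/1.150 = 184.7 W/m
From the inner boundary to the diatomaceous earth/ceramic fibre blanket interface, ΣR_partial = 0.8261 m·K/W.
T_interface = T_in − Q'·ΣR_partial = 237 °C − (184.7)(0.8261) = 84.4 °C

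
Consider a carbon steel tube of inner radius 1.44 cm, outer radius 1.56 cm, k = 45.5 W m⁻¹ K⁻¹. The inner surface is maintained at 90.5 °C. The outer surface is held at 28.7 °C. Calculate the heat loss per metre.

Q' = 2.21×10^5 W/m

Q' = 2πk·ΔT/ln(r₂/r₁) = 2π × 45.5 × 61.8 / ln(0.0156/0.0144) = 2.21×10^5 W/m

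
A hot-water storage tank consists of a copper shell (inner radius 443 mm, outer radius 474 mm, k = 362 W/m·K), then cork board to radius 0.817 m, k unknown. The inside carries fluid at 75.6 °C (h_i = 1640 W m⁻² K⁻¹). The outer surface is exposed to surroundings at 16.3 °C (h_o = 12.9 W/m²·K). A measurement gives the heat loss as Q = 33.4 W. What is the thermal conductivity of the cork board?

ΣR = ΔT/Q = |75.6 − 16.3|/33.4 = 1.775 K/W
Known resistances:
  R_conv,in = 1/(4πr²h) = 1/(4π·0.443²·1640) = 2.473×10^-4 K/W
  R_copper = (1/0.443 − 1/0.474)/(4πk) = 0.1476/(4π·362) = 3.245×10^-5 K/W
  R_conv,out = 1/(4πr²h) = 1/(4π·0.817²·12.9) = 0.009242 K/W
R_cork board = ΣR − ΣR_known = 1.775 − 0.009522 = 1.765 K/W
(1/r₁−1/r₂)/(4πk) = 1.765 ⇒ k = 0.8857/(4π·1.765) = 0.0399 W/m·K

k = 0.0399 W/m·K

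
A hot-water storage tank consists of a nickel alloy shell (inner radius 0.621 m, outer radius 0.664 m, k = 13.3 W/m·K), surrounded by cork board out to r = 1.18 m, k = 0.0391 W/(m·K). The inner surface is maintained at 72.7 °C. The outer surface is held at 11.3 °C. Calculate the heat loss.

Resistance network (inner→outer):
  R_nickel alloy = (1/0.621 − 1/0.664)/(4πk) = 0.1043/(4π·13.3) = 6.239×10^-4 K/W
  R_cork board = (1/0.664 − 1/1.18)/(4πk) = 0.6586/(4π·0.0391) = 1.340 K/W
ΣR = 6.239×10^-4 + 1.340 = 1.341 K/W
Q = ΔT/ΣR = (72.7 °C − 11.3 °C)/1.341 = 45.8 W

Q = 45.8 W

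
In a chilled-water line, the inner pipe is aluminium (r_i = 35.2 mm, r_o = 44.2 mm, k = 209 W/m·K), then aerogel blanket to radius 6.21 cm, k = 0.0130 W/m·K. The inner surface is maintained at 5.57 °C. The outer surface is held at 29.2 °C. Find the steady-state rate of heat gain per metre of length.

Q' = 5.68 W/m

Treat each layer as a resistance in series:
  R'_aluminium = ln(0.0442/0.0352)/(2πk) = 0.2277/(2π·209) = 1.734×10^-4 m·K/W
  R'_aerogel blanket = ln(0.0621/0.0442)/(2πk) = 0.3400/(2π·0.0130) = 4.163 m·K/W
ΣR = 1.734×10^-4 + 4.163 = 4.163 m·K/W
Q' = ΔT/ΣR = (5.57 °C − 29.2 °C)/4.163 = -5.68 W/m
(Negative Q' ⇒ heat flows inward; heat gain = 5.68 W/m.)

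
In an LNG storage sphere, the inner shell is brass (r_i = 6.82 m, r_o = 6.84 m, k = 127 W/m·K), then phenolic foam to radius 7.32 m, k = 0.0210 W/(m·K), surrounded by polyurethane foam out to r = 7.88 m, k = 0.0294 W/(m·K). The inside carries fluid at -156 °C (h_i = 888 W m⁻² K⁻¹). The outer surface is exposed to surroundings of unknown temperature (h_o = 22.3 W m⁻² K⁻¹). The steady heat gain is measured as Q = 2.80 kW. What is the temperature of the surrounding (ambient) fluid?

Sum the resistances:
  R_conv,in = 1/(4πr²h) = 1/(4π·6.82²·888) = 1.927×10^-6 K/W
  R_brass = (1/6.82 − 1/6.84)/(4πk) = 4.287×10^-4/(4π·127) = 2.686×10^-7 K/W
  R_phenolic foam = (1/6.84 − 1/7.32)/(4πk) = 0.009587/(4π·0.0210) = 0.03633 K/W
  R_polyurethane foam = (1/7.32 − 1/7.88)/(4πk) = 0.009708/(4π·0.0294) = 0.02628 K/W
  R_conv,out = 1/(4πr²h) = 1/(4π·7.88²·22.3) = 5.747×10^-5 K/W
ΣR = 0.06267 K/W
ΔT = Q·ΣR = 2800 × 0.06267 = 175.5 K
Heat flows inward, so T_out = T_in + ΔT = -156 + 175.5 = 19.5 °C

T_out = 19.5 °C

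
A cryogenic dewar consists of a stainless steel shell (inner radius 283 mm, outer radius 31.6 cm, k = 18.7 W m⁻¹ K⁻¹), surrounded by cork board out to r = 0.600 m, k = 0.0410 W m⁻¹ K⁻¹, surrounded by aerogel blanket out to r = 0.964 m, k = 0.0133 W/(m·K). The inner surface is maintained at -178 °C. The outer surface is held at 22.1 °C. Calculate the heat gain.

Series thermal resistances, inner to outer:
  R_stainless steel = (1/0.283 − 1/0.316)/(4πk) = 0.3690/(4π·18.7) = 0.001570 K/W
  R_cork board = (1/0.316 − 1/0.600)/(4πk) = 1.498/(4π·0.0410) = 2.907 K/W
  R_aerogel blanket = (1/0.600 − 1/0.964)/(4πk) = 0.6293/(4π·0.0133) = 3.765 K/W
ΣR = 0.001570 + 2.907 + 3.765 = 6.674 K/W
Q = ΔT/ΣR = (-178 °C − 22.1 °C)/6.674 = -30.0 W
(Negative Q ⇒ heat flows inward; heat gain = 30.0 W.)

Q = 30.0 W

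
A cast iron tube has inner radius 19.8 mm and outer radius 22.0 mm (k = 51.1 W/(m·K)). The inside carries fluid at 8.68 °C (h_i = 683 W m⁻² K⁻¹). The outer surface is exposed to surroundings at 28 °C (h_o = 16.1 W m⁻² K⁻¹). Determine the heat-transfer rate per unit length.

Resistance network (inner→outer):
  R'_conv,in = 1/(2πr h) = 1/(2π·0.0198·683) = 0.01177 m·K/W
  R'_cast iron = ln(0.0220/0.0198)/(2πk) = 0.1054/(2π·51.1) = 3.282×10^-4 m·K/W
  R'_conv,out = 1/(2πr h) = 1/(2π·0.0220·16.1) = 0.4493 m·K/W
ΣR = 0.01177 + 3.282×10^-4 + 0.4493 = 0.4614 m·K/W
Q' = ΔT/ΣR = (8.68 °C − 28 °C)/0.4614 = -41.9 W/m
(Negative Q' ⇒ heat flows inward; heat gain = 41.9 W/m.)

Q' = 41.9 W/m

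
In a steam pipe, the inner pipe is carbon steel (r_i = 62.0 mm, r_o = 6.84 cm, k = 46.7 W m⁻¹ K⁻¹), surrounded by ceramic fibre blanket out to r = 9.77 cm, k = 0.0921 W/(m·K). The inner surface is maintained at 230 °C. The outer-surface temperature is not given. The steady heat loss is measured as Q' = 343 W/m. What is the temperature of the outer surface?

T_out = 18.6 °C

Sum the resistances:
  R'_carbon steel = ln(0.0684/0.0620)/(2πk) = 0.09824/(2π·46.7) = 3.348×10^-4 m·K/W
  R'_ceramic fibre blanket = ln(0.0977/0.0684)/(2πk) = 0.3565/(2π·0.0921) = 0.6161 m·K/W
ΣR = 0.6164 m·K/W
ΔT = Q'·ΣR = 343 × 0.6164 = 211.4 K
Heat flows outward, so T_out = T_in − ΔT = 230 − 211.4 = 18.6 °C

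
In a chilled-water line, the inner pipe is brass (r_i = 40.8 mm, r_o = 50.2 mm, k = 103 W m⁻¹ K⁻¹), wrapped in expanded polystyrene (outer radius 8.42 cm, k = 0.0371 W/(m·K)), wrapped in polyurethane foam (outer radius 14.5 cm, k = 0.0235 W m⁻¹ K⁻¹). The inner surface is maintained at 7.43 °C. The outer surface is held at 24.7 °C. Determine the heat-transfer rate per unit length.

Resistance network (inner→outer):
  R'_brass = ln(0.0502/0.0408)/(2πk) = 0.2073/(2π·103) = 3.204×10^-4 m·K/W
  R'_expanded polystyrene = ln(0.0842/0.0502)/(2πk) = 0.5172/(2π·0.0371) = 2.219 m·K/W
  R'_polyurethane foam = ln(0.145/0.0842)/(2πk) = 0.5435/(2π·0.0235) = 3.681 m·K/W
ΣR = 3.204×10^-4 + 2.219 + 3.681 = 5.900 m·K/W
Q' = ΔT/ΣR = (7.43 °C − 24.7 °C)/5.900 = -2.93 W/m
(Negative Q' ⇒ heat flows inward; heat gain = 2.93 W/m.)

Q' = 2.93 W/m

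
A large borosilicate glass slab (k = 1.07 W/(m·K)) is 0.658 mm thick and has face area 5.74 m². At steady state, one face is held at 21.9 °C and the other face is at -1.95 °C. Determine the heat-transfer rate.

Q = 223 kW

Q = kA·ΔT/L = 1.07 × 5.74 × |21.9 °C − -1.95 °C| / 6.58×10^-4 = 2.23×10^5 W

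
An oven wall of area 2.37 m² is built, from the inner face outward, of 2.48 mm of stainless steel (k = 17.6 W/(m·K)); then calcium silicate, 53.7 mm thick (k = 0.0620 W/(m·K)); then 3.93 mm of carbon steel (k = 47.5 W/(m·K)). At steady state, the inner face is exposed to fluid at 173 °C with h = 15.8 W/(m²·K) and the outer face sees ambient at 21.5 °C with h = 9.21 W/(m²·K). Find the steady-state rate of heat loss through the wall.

Q = 346 W

Series thermal resistances, inner to outer:
  R_conv,in = 1/(hA) = 1/(15.8·2.37) = 0.02671 K/W
  R_stainless steel = L/(kA) = 0.00248/(17.6·2.37) = 5.946×10^-5 K/W
  R_calcium silicate = L/(kA) = 0.0537/(0.0620·2.37) = 0.3655 K/W
  R_carbon steel = L/(kA) = 0.00393/(47.5·2.37) = 3.491×10^-5 K/W
  R_conv,out = 1/(hA) = 1/(9.21·2.37) = 0.04581 K/W
ΣR = 0.02671 + 5.946×10^-5 + 0.3655 + 3.491×10^-5 + 0.04581 = 0.4381 K/W
Q = ΔT/ΣR = (173 °C − 21.5 °C)/0.4381 = 346 W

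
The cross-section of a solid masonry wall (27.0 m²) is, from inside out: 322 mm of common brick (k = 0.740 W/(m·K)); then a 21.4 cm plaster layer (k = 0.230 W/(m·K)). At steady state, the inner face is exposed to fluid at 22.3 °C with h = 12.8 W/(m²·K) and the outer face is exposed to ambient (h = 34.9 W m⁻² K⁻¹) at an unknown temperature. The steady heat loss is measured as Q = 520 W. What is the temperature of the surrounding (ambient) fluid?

Sum the resistances:
  R_conv,in = 1/(hA) = 1/(12.8·27.0) = 0.002894 K/W
  R_common brick = L/(kA) = 0.322/(0.740·27.0) = 0.01612 K/W
  R_plaster = L/(kA) = 0.214/(0.230·27.0) = 0.03446 K/W
  R_conv,out = 1/(hA) = 1/(34.9·27.0) = 0.001061 K/W
ΣR = 0.05453 K/W
ΔT = Q·ΣR = 520 × 0.05453 = 28.36 K
Heat flows outward, so T_out = T_in − ΔT = 22.3 − 28.36 = -6.06 °C

T_out = -6.06 °C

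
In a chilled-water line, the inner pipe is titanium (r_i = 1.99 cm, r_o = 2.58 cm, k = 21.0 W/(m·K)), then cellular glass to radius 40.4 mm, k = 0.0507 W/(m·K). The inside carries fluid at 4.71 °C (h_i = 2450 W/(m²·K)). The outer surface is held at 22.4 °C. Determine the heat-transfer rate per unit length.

Q' = 12.5 W/m

Resistance network (inner→outer):
  R'_conv,in = 1/(2πr h) = 1/(2π·0.0199·2450) = 0.003264 m·K/W
  R'_titanium = ln(0.0258/0.0199)/(2πk) = 0.2597/(2π·21.0) = 0.001968 m·K/W
  R'_cellular glass = ln(0.0404/0.0258)/(2πk) = 0.4485/(2π·0.0507) = 1.408 m·K/W
ΣR = 0.003264 + 0.001968 + 1.408 = 1.413 m·K/W
Q' = ΔT/ΣR = (4.71 °C − 22.4 °C)/1.413 = -12.5 W/m
(Negative Q' ⇒ heat flows inward; heat gain = 12.5 W/m.)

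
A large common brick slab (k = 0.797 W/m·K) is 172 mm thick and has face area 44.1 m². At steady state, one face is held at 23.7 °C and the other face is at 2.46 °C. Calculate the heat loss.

Q = kA·ΔT/L = 0.797 × 44.1 × |23.7 °C − 2.46 °C| / 0.172 = 4340 W

Q = 4340 W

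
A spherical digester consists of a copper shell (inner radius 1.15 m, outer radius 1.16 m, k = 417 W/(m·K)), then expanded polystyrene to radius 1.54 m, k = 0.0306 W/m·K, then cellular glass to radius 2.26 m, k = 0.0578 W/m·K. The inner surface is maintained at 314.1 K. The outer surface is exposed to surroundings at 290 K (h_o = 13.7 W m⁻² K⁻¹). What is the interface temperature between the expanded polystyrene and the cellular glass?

T = 298.2 K

Series thermal resistances, inner to outer:
  R_copper = (1/1.15 − 1/1.16)/(4πk) = 0.007496/(4π·417) = 1.431×10^-6 K/W
  R_expanded polystyrene = (1/1.16 − 1/1.54)/(4πk) = 0.2127/(4π·0.0306) = 0.5532 K/W
  R_cellular glass = (1/1.54 − 1/2.26)/(4πk) = 0.2069/(4π·0.0578) = 0.2848 K/W
  R_conv,out = 1/(4πr²h) = 1/(4π·2.26²·13.7) = 0.001137 K/W
ΣR = 1.431×10^-6 + 0.5532 + 0.2848 + 0.001137 = 0.8391 K/W
Q = ΔT/ΣR = (314.1 K − 290 K)/0.8391 = 28.72 W
From the inner boundary to the expanded polystyrene/cellular glass interface, ΣR_partial = 0.5532 K/W.
T_interface = T_in − Q·ΣR_partial = 314.1 K − (28.72)(0.5532) = 298.2 K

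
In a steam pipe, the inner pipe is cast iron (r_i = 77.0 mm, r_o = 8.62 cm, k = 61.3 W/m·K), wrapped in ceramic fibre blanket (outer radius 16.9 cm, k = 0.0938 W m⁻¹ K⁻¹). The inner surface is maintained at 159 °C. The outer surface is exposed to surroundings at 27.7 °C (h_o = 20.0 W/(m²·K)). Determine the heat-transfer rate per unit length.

Resistance network (inner→outer):
  R'_cast iron = ln(0.0862/0.0770)/(2πk) = 0.1129/(2π·61.3) = 2.930×10^-4 m·K/W
  R'_ceramic fibre blanket = ln(0.169/0.0862)/(2πk) = 0.6732/(2π·0.0938) = 1.142 m·K/W
  R'_conv,out = 1/(2πr h) = 1/(2π·0.169·20.0) = 0.04709 m·K/W
ΣR = 2.930×10^-4 + 1.142 + 0.04709 = 1.189 m·K/W
Q' = ΔT/ΣR = (159 °C − 27.7 °C)/1.189 = 110 W/m

Q' = 110 W/m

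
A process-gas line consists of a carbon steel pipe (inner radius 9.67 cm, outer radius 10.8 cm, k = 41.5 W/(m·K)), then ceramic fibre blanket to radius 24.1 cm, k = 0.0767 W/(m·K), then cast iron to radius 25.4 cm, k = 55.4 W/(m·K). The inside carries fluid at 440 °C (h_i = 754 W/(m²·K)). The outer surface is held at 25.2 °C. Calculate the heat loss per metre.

Resistance network (inner→outer):
  R'_conv,in = 1/(2πr h) = 1/(2π·0.0967·754) = 0.002183 m·K/W
  R'_carbon steel = ln(0.108/0.0967)/(2πk) = 0.1105/(2π·41.5) = 4.238×10^-4 m·K/W
  R'_ceramic fibre blanket = ln(0.241/0.108)/(2πk) = 0.8027/(2π·0.0767) = 1.666 m·K/W
  R'_cast iron = ln(0.254/0.241)/(2πk) = 0.05254/(2π·55.4) = 1.509×10^-4 m·K/W
ΣR = 0.002183 + 4.238×10^-4 + 1.666 + 1.509×10^-4 = 1.669 m·K/W
Q' = ΔT/ΣR = (440 °C − 25.2 °C)/1.669 = 249 W/m

Q' = 249 W/m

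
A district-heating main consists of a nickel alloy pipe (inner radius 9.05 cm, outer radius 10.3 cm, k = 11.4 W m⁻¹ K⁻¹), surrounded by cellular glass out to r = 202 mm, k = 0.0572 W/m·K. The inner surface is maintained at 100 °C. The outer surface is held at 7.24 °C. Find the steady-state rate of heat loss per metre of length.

Q' = 49.4 W/m

Series thermal resistances, inner to outer:
  R'_nickel alloy = ln(0.103/0.0905)/(2πk) = 0.1294/(2π·11.4) = 0.001806 m·K/W
  R'_cellular glass = ln(0.202/0.103)/(2πk) = 0.6735/(2π·0.0572) = 1.874 m·K/W
ΣR = 0.001806 + 1.874 = 1.876 m·K/W
Q' = ΔT/ΣR = (100 °C − 7.24 °C)/1.876 = 49.4 W/m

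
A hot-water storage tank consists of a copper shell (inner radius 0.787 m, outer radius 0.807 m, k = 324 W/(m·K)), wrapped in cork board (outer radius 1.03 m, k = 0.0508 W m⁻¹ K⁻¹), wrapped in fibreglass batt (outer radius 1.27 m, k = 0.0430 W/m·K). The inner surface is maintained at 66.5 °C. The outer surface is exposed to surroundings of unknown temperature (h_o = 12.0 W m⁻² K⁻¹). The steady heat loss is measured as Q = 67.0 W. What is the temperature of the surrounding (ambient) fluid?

Sum the resistances:
  R_copper = (1/0.787 − 1/0.807)/(4πk) = 0.03149/(4π·324) = 7.734×10^-6 K/W
  R_cork board = (1/0.807 − 1/1.03)/(4πk) = 0.2683/(4π·0.0508) = 0.4203 K/W
  R_fibreglass batt = (1/1.03 − 1/1.27)/(4πk) = 0.1835/(4π·0.0430) = 0.3395 K/W
  R_conv,out = 1/(4πr²h) = 1/(4π·1.27²·12.0) = 0.004112 K/W
ΣR = 0.7639 K/W
ΔT = Q·ΣR = 67.0 × 0.7639 = 51.18 K
Heat flows outward, so T_out = T_in − ΔT = 66.5 − 51.18 = 15.3 °C

T_out = 15.3 °C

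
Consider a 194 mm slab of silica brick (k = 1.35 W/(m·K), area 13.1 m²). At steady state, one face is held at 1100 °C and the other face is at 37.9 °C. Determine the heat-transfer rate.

Q = kA·ΔT/L = 1.35 × 13.1 × |1100 °C − 37.9 °C| / 0.194 = 96800 W

Q = 96.8 kW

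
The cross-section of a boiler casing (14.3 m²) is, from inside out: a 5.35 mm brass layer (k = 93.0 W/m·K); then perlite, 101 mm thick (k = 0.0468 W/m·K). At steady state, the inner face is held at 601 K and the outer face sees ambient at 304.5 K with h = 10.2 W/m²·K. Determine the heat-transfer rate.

Treat each layer as a resistance in series:
  R_brass = L/(kA) = 0.00535/(93.0·14.3) = 4.023×10^-6 K/W
  R_perlite = L/(kA) = 0.101/(0.0468·14.3) = 0.1509 K/W
  R_conv,out = 1/(hA) = 1/(10.2·14.3) = 0.006856 K/W
ΣR = 4.023×10^-6 + 0.1509 + 0.006856 = 0.1578 K/W
Q = ΔT/ΣR = (601 K − 304.5 K)/0.1578 = 1880 W

Q = 1880 W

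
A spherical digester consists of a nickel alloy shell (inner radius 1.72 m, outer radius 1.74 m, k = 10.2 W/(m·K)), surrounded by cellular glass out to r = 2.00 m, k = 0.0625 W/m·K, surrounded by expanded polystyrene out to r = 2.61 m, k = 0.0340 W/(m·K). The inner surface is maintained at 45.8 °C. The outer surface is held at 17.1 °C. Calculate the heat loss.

Q = 77.8 W

Treat each layer as a resistance in series:
  R_nickel alloy = (1/1.72 − 1/1.74)/(4πk) = 0.006683/(4π·10.2) = 5.214×10^-5 K/W
  R_cellular glass = (1/1.74 − 1/2.00)/(4πk) = 0.07471/(4π·0.0625) = 0.09513 K/W
  R_expanded polystyrene = (1/2.00 − 1/2.61)/(4πk) = 0.1169/(4π·0.0340) = 0.2735 K/W
ΣR = 5.214×10^-5 + 0.09513 + 0.2735 = 0.3687 K/W
Q = ΔT/ΣR = (45.8 °C − 17.1 °C)/0.3687 = 77.8 W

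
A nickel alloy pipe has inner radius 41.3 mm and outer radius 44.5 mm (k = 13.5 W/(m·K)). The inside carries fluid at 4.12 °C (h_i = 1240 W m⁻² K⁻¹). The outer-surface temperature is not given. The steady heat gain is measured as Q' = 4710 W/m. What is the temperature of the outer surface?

Sum the resistances:
  R'_conv,in = 1/(2πr h) = 1/(2π·0.0413·1240) = 0.003108 m·K/W
  R'_nickel alloy = ln(0.0445/0.0413)/(2πk) = 0.07463/(2π·13.5) = 8.798×10^-4 m·K/W
ΣR = 0.003988 m·K/W
ΔT = Q'·ΣR = 4710 × 0.003988 = 18.78 K
Heat flows inward, so T_out = T_in + ΔT = 4.12 + 18.78 = 22.9 °C

T_out = 22.9 °C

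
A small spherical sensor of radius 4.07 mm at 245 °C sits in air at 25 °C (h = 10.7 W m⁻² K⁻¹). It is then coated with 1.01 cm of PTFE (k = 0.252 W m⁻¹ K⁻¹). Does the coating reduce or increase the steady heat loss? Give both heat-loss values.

Critical radius for a sphere: r_cr = 2k/h = 0.0471 m = 4.71 cm.
Outer radius after coating: r₂ = 0.00407 + 0.0101 = 0.01417 m.
Since r₁ < r_cr and r₂ ≤ r_cr, the coating moves toward the maximum at r_cr — heat loss rises.
Bare: R = 1/(4πr₁²h) = 449.0 K/W; Q = 220/449.0 = 0.490 W.
Coated: R = R_cond + R_conv = 92.34 K/W; Q = 220/92.34 = 2.38 W.

increases: 0.490 → 2.38 W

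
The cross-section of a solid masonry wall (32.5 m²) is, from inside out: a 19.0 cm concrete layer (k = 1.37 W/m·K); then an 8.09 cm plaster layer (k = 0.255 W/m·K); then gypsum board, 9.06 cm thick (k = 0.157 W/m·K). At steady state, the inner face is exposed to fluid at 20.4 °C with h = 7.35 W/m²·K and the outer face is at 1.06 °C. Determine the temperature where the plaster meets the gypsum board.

T = 10.6 °C

Treat each layer as a resistance in series:
  R_conv,in = 1/(hA) = 1/(7.35·32.5) = 0.004186 K/W
  R_concrete = L/(kA) = 0.190/(1.37·32.5) = 0.004267 K/W
  R_plaster = L/(kA) = 0.0809/(0.255·32.5) = 0.009762 K/W
  R_gypsum board = L/(kA) = 0.0906/(0.157·32.5) = 0.01776 K/W
ΣR = 0.004186 + 0.004267 + 0.009762 + 0.01776 = 0.03598 K/W
Q = ΔT/ΣR = (20.4 °C − 1.06 °C)/0.03598 = 537.5 W
From the inner boundary to the plaster/gypsum board interface, ΣR_partial = 0.01821 K/W.
T_interface = T_in − Q·ΣR_partial = 20.4 °C − (537.5)(0.01821) = 10.6 °C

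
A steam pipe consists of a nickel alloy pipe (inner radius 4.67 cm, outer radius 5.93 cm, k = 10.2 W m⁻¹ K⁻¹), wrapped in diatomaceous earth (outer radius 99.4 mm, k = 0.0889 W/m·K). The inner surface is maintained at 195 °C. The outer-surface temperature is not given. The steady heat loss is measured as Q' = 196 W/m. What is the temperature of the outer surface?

T_out = 13.0 °C

Sum the resistances:
  R'_nickel alloy = ln(0.0593/0.0467)/(2πk) = 0.2389/(2π·10.2) = 0.003727 m·K/W
  R'_diatomaceous earth = ln(0.0994/0.0593)/(2πk) = 0.5165/(2π·0.0889) = 0.9248 m·K/W
ΣR = 0.9285 m·K/W
ΔT = Q'·ΣR = 196 × 0.9285 = 182.0 K
Heat flows outward, so T_out = T_in − ΔT = 195 − 182.0 = 13.0 °C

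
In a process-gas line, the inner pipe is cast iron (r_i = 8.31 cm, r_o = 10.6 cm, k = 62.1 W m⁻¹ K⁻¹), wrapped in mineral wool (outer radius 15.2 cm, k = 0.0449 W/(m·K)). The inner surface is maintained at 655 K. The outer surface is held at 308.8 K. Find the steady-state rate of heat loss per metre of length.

Q' = 271 W/m

Resistance network (inner→outer):
  R'_cast iron = ln(0.106/0.0831)/(2πk) = 0.2434/(2π·62.1) = 6.238×10^-4 m·K/W
  R'_mineral wool = ln(0.152/0.106)/(2πk) = 0.3604/(2π·0.0449) = 1.278 m·K/W
ΣR = 6.238×10^-4 + 1.278 = 1.279 m·K/W
Q' = ΔT/ΣR = (655 K − 308.8 K)/1.279 = 271 W/m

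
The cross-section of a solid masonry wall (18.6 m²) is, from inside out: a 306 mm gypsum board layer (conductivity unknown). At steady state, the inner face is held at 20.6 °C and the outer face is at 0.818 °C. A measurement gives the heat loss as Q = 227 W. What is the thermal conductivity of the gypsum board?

ΣR = ΔT/Q = |20.6 − 0.818|/227 = 0.08715 K/W
L/(kA) = 0.08715 ⇒ k = 0.306/(0.08715·18.6) = 0.189 W/m·K

k = 0.189 W/m·K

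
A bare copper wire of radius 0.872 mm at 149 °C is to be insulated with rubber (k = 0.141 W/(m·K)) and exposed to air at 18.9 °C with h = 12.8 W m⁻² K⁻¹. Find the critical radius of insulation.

r_cr = 1.10 cm

For a cylinder, r_cr = k_ins/h = 0.141/12.8 = 0.0110 m = 1.10 cm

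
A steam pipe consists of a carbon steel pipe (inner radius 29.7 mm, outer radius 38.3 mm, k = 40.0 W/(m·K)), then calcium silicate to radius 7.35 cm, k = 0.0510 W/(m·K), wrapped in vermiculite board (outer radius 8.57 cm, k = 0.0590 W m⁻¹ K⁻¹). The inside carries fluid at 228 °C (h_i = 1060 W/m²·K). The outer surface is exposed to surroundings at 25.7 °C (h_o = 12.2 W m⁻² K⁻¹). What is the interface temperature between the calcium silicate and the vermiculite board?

Treat each layer as a resistance in series:
  R'_conv,in = 1/(2πr h) = 1/(2π·0.0297·1060) = 0.005055 m·K/W
  R'_carbon steel = ln(0.0383/0.0297)/(2πk) = 0.2543/(2π·40.0) = 0.001012 m·K/W
  R'_calcium silicate = ln(0.0735/0.0383)/(2πk) = 0.6518/(2π·0.0510) = 2.034 m·K/W
  R'_vermiculite board = ln(0.0857/0.0735)/(2πk) = 0.1536/(2π·0.0590) = 0.4143 m·K/W
  R'_conv,out = 1/(2πr h) = 1/(2π·0.0857·12.2) = 0.1522 m·K/W
ΣR = 0.005055 + 0.001012 + 2.034 + 0.4143 + 0.1522 = 2.607 m·K/W
Q' = ΔT/ΣR = (228 °C − 25.7 °C)/2.607 = 77.60 W/m
From the inner boundary to the calcium silicate/vermiculite board interface, ΣR_partial = 2.040 m·K/W.
T_interface = T_in − Q'·ΣR_partial = 228 °C − (77.60)(2.040) = 69.7 °C

T = 69.7 °C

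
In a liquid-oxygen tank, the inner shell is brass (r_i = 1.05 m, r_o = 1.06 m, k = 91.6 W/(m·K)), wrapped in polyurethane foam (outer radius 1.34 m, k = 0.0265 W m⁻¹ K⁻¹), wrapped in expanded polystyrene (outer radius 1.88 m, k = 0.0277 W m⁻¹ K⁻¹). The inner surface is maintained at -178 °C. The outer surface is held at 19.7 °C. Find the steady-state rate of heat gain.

Q = 164 W

Series thermal resistances, inner to outer:
  R_brass = (1/1.05 − 1/1.06)/(4πk) = 0.008985/(4π·91.6) = 7.805×10^-6 K/W
  R_polyurethane foam = (1/1.06 − 1/1.34)/(4πk) = 0.1971/(4π·0.0265) = 0.5920 K/W
  R_expanded polystyrene = (1/1.34 − 1/1.88)/(4πk) = 0.2144/(4π·0.0277) = 0.6158 K/W
ΣR = 7.805×10^-6 + 0.5920 + 0.6158 = 1.208 K/W
Q = ΔT/ΣR = (-178 °C − 19.7 °C)/1.208 = -164 W
(Negative Q ⇒ heat flows inward; heat gain = 164 W.)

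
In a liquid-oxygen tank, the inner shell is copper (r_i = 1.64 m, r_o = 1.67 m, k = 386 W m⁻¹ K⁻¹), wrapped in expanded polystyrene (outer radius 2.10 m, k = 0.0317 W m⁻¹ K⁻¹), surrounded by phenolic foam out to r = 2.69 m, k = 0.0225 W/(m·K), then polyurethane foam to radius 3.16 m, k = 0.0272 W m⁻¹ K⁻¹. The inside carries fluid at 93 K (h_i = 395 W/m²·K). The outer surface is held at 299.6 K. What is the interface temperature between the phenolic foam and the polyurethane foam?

T = 259.8 K

Treat each layer as a resistance in series:
  R_conv,in = 1/(4πr²h) = 1/(4π·1.64²·395) = 7.490×10^-5 K/W
  R_copper = (1/1.64 − 1/1.67)/(4πk) = 0.01095/(4π·386) = 2.258×10^-6 K/W
  R_expanded polystyrene = (1/1.67 − 1/2.10)/(4πk) = 0.1226/(4π·0.0317) = 0.3078 K/W
  R_phenolic foam = (1/2.10 − 1/2.69)/(4πk) = 0.1044/(4π·0.0225) = 0.3694 K/W
  R_polyurethane foam = (1/2.69 − 1/3.16)/(4πk) = 0.05529/(4π·0.0272) = 0.1618 K/W
ΣR = 7.490×10^-5 + 2.258×10^-6 + 0.3078 + 0.3694 + 0.1618 = 0.8391 K/W
Q = ΔT/ΣR = (93 K − 299.6 K)/0.8391 = -246.2 W
From the inner boundary to the phenolic foam/polyurethane foam interface, ΣR_partial = 0.6773 K/W.
T_interface = T_in − Q·ΣR_partial = 93 K − (-246.2)(0.6773) = 259.8 K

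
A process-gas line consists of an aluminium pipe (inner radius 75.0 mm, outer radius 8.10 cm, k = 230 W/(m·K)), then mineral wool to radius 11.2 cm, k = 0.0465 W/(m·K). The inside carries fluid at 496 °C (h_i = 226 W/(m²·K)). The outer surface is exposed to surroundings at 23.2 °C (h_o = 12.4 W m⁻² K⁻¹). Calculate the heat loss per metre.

Q' = 383 W/m

Series thermal resistances, inner to outer:
  R'_conv,in = 1/(2πr h) = 1/(2π·0.0750·226) = 0.009390 m·K/W
  R'_aluminium = ln(0.0810/0.0750)/(2πk) = 0.07696/(2π·230) = 5.326×10^-5 m·K/W
  R'_mineral wool = ln(0.112/0.0810)/(2πk) = 0.3240/(2π·0.0465) = 1.109 m·K/W
  R'_conv,out = 1/(2πr h) = 1/(2π·0.112·12.4) = 0.1146 m·K/W
ΣR = 0.009390 + 5.326×10^-5 + 1.109 + 0.1146 = 1.233 m·K/W
Q' = ΔT/ΣR = (496 °C − 23.2 °C)/1.233 = 383 W/m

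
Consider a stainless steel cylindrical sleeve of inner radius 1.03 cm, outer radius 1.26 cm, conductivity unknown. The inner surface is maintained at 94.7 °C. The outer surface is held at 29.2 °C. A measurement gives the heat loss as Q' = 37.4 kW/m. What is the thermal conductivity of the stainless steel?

k = 18.3 W/m·K

ΣR = ΔT/Q' = |94.7 − 29.2|/37400 = 0.001751 m·K/W
ln(r₂/r₁)/(2πk) = 0.001751 ⇒ k = 0.2016/(2π·0.001751) = 18.3 W/m·K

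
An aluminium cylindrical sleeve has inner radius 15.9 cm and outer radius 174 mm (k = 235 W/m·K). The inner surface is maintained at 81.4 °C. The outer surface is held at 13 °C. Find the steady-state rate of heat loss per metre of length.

Q' = 1.12×10^6 W/m

Q' = 2πk·ΔT/ln(r₂/r₁) = 2π × 235 × 68.4 / ln(0.174/0.159) = 1.12×10^6 W/m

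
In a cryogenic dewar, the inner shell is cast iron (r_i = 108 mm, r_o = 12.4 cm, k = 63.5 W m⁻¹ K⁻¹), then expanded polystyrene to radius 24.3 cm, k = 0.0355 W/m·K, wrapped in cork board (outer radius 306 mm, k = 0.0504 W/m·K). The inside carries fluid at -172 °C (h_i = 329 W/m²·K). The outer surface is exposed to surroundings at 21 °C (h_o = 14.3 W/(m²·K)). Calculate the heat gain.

Q = 18.8 W

Series thermal resistances, inner to outer:
  R_conv,in = 1/(4πr²h) = 1/(4π·0.108²·329) = 0.02074 K/W
  R_cast iron = (1/0.108 − 1/0.124)/(4πk) = 1.195/(4π·63.5) = 0.001497 K/W
  R_expanded polystyrene = (1/0.124 − 1/0.243)/(4πk) = 3.949/(4π·0.0355) = 8.853 K/W
  R_cork board = (1/0.243 − 1/0.306)/(4πk) = 0.8473/(4π·0.0504) = 1.338 K/W
  R_conv,out = 1/(4πr²h) = 1/(4π·0.306²·14.3) = 0.05943 K/W
ΣR = 0.02074 + 0.001497 + 8.853 + 1.338 + 0.05943 = 10.27 K/W
Q = ΔT/ΣR = (-172 °C − 21 °C)/10.27 = -18.8 W
(Negative Q ⇒ heat flows inward; heat gain = 18.8 W.)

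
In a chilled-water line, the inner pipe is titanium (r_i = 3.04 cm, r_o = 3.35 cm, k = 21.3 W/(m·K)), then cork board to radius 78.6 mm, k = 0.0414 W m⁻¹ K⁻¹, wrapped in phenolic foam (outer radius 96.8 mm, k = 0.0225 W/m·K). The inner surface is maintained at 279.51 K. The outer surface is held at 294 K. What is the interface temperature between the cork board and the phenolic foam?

T = 289.5 K

Treat each layer as a resistance in series:
  R'_titanium = ln(0.0335/0.0304)/(2πk) = 0.09710/(2π·21.3) = 7.256×10^-4 m·K/W
  R'_cork board = ln(0.0786/0.0335)/(2πk) = 0.8528/(2π·0.0414) = 3.279 m·K/W
  R'_phenolic foam = ln(0.0968/0.0786)/(2πk) = 0.2083/(2π·0.0225) = 1.473 m·K/W
ΣR = 7.256×10^-4 + 3.279 + 1.473 = 4.753 m·K/W
Q' = ΔT/ΣR = (279.51 K − 294 K)/4.753 = -3.049 W/m
From the inner boundary to the cork board/phenolic foam interface, ΣR_partial = 3.280 m·K/W.
T_interface = T_in − Q'·ΣR_partial = 279.51 K − (-3.049)(3.280) = 289.5 K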